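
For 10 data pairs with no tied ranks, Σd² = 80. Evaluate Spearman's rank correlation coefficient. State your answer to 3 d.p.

ρ = 1 − 6Σd² / [n(n²−1)] = 1 − 6×80 / (10×99)
  = 1 − 480/990 = 1 − 0.4848 ≈ 0.515

0.515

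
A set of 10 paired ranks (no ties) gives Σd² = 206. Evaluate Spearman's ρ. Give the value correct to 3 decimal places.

-0.248

ρ = 1 − 6Σd² / [n(n²−1)] = 1 − 6×206 / (10×99)
  = 1 − 1236/990 = 1 − 1.2485 ≈ -0.248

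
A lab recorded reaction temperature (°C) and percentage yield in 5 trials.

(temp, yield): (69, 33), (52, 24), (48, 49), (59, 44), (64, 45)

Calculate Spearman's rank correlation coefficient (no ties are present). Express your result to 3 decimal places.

-0.300

Rank temp: 5, 2, 1, 3, 4
Rank yield: 2, 1, 5, 3, 4
d = rank(temp) − rank(yield): 3, 1, -4, 0, 0; Σd² = 26
ρ = 1 − 6Σd² / [n(n²−1)] = 1 − 6×26 / (5×24) = 1 − 156/120 ≈ -0.300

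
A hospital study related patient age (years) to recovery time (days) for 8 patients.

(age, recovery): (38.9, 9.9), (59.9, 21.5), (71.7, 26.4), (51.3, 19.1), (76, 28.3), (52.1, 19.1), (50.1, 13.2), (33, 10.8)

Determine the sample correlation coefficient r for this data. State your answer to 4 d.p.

0.9622

n = 8, Σx = 433, Σy = 148.3, Σx² = 24963.22, Σy² = 3078.61, Σxy = 8709.3
nΣxy − ΣxΣy = 69674.4 − 64213.9 = 5460.5
nΣx² − (Σx)² = 199705.76 − 187489 = 12216.76; nΣy² − (Σy)² = 24628.88 − 21992.89 = 2635.99
r = 5460.5 / √(12216.76 × 2635.99) = 5460.5 / 5674.7914 ≈ 0.9622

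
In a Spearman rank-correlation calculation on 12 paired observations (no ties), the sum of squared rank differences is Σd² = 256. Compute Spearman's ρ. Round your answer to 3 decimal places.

ρ = 1 − 6Σd² / [n(n²−1)] = 1 − 6×256 / (12×143)
  = 1 − 1536/1716 = 1 − 0.8951 ≈ 0.105

0.105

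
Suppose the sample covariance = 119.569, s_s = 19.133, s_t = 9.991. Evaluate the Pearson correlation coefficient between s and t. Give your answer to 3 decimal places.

0.625

r = Cov(s,t) / (s_s · s_t) = 119.569 / (19.133 × 9.991)
  = 119.569 / 191.1578 ≈ 0.625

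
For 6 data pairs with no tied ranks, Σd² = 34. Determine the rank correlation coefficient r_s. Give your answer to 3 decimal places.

ρ = 1 − 6Σd² / [n(n²−1)] = 1 − 6×34 / (6×35)
  = 1 − 204/210 = 1 − 0.9714 ≈ 0.029

0.029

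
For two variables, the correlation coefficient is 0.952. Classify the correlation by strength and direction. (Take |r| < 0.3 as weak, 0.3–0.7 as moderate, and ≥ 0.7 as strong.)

r = 0.952 > 0 so the relationship is positive.
|r| = 0.952, which falls in the strong range.

strong positive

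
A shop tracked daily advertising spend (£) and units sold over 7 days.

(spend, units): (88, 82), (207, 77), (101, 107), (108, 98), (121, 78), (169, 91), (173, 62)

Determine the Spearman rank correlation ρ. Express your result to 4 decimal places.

Rank spend: 1, 7, 2, 3, 4, 5, 6
Rank units: 4, 2, 7, 6, 3, 5, 1
d = rank(spend) − rank(units): -3, 5, -5, -3, 1, 0, 5; Σd² = 94
ρ = 1 − 6Σd² / [n(n²−1)] = 1 − 6×94 / (7×48) = 1 − 564/336 ≈ -0.6786

-0.6786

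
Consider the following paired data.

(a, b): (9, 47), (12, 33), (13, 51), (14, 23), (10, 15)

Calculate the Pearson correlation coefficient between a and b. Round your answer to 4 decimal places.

n = 5, Σa = 58, Σb = 169, Σa² = 690, Σb² = 6653, Σab = 1954
nΣab − ΣaΣb = 9770 − 9802 = -32
nΣa² − (Σa)² = 3450 − 3364 = 86; nΣb² − (Σb)² = 33265 − 28561 = 4704
r = -32 / √(86 × 4704) = -32 / 636.0377 ≈ -0.0503

-0.0503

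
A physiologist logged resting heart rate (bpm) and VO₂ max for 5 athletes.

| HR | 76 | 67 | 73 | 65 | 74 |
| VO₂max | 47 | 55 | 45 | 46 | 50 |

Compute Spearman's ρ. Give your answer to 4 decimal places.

0.1000

Rank HR: 5, 2, 3, 1, 4
Rank VO₂max: 3, 5, 1, 2, 4
d = rank(HR) − rank(VO₂max): 2, -3, 2, -1, 0; Σd² = 18
ρ = 1 − 6Σd² / [n(n²−1)] = 1 − 6×18 / (5×24) = 1 − 108/120 ≈ 0.1000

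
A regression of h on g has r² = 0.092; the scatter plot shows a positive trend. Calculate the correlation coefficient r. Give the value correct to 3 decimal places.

0.303

|r| = √0.092 = 0.303
The association is positive, so r = 0.303.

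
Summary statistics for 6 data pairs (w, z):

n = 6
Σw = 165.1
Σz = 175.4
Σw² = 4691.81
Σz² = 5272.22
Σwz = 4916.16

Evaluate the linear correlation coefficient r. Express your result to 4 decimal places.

0.6116

r = (nΣwz − ΣwΣz) / √[(nΣw² − (Σw)²)(nΣz² − (Σz)²)]
Numerator: 6×4916.16 − 165.1×175.4 = 538.42
Denominator: √[(28150.86 − 27258.01)(31633.32 − 30765.16)] = √[892.85 × 868.16] = 880.4185
r = 538.42 / 880.4185 ≈ 0.6116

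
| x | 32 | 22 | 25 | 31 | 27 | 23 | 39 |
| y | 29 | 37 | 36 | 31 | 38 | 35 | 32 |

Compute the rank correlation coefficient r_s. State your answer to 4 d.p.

-0.6429

Rank x: 6, 1, 3, 5, 4, 2, 7
Rank y: 1, 6, 5, 2, 7, 4, 3
d = rank(x) − rank(y): 5, -5, -2, 3, -3, -2, 4; Σd² = 92
ρ = 1 − 6Σd² / [n(n²−1)] = 1 − 6×92 / (7×48) = 1 − 552/336 ≈ -0.6429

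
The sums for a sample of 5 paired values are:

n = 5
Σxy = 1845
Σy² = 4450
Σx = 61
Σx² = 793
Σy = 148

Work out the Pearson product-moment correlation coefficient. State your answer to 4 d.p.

0.6780

r = (nΣxy − ΣxΣy) / √[(nΣx² − (Σx)²)(nΣy² − (Σy)²)]
Numerator: 5×1845 − 61×148 = 197
Denominator: √[(3965 − 3721)(22250 − 21904)] = √[244 × 346] = 290.5581
r = 197 / 290.5581 ≈ 0.6780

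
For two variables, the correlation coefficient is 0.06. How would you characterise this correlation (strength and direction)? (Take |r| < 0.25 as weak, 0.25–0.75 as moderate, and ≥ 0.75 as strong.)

r = 0.06 > 0 so the relationship is positive.
|r| = 0.06, which falls in the weak range.

weak positive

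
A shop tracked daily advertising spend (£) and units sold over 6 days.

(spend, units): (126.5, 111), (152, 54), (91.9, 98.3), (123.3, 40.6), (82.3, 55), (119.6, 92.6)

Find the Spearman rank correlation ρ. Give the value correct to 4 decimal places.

Rank spend: 5, 6, 2, 4, 1, 3
Rank units: 6, 2, 5, 1, 3, 4
d = rank(spend) − rank(units): -1, 4, -3, 3, -2, -1; Σd² = 40
ρ = 1 − 6Σd² / [n(n²−1)] = 1 − 6×40 / (6×35) = 1 − 240/210 ≈ -0.1429

-0.1429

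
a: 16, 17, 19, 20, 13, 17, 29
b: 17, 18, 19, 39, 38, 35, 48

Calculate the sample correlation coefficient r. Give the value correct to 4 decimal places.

0.5178

n = 7, Σa = 131, Σb = 214, Σa² = 2605, Σb² = 7468, Σab = 4200
nΣab − ΣaΣb = 29400 − 28034 = 1366
nΣa² − (Σa)² = 18235 − 17161 = 1074; nΣb² − (Σb)² = 52276 − 45796 = 6480
r = 1366 / √(1074 × 6480) = 1366 / 2638.0902 ≈ 0.5178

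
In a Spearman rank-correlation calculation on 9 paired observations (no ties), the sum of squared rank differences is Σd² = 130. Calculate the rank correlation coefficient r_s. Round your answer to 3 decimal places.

-0.083

ρ = 1 − 6Σd² / [n(n²−1)] = 1 − 6×130 / (9×80)
  = 1 − 780/720 = 1 − 1.0833 ≈ -0.083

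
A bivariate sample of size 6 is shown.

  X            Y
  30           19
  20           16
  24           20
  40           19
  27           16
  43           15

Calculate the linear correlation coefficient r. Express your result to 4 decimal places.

n = 6, ΣX = 184, ΣY = 105, ΣX² = 6054, ΣY² = 1859, ΣXY = 3207
nΣXY − ΣXΣY = 19242 − 19320 = -78
nΣX² − (ΣX)² = 36324 − 33856 = 2468; nΣY² − (ΣY)² = 11154 − 11025 = 129
r = -78 / √(2468 × 129) = -78 / 564.2446 ≈ -0.1382

-0.1382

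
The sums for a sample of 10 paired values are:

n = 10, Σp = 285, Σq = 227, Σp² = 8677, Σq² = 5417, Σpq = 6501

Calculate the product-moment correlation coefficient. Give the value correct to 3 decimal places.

r = (nΣpq − ΣpΣq) / √[(nΣp² − (Σp)²)(nΣq² − (Σq)²)]
Numerator: 10×6501 − 285×227 = 315
Denominator: √[(86770 − 81225)(54170 − 51529)] = √[5545 × 2641] = 3826.7930
r = 315 / 3826.7930 ≈ 0.082

0.082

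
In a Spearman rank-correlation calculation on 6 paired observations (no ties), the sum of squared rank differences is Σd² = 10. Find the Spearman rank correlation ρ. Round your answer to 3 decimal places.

0.714

ρ = 1 − 6Σd² / [n(n²−1)] = 1 − 6×10 / (6×35)
  = 1 − 60/210 = 1 − 0.2857 ≈ 0.714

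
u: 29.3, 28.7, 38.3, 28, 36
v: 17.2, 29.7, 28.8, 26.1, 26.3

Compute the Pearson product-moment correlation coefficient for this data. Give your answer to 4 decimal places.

n = 5, Σu = 160.3, Σv = 128.1, Σu² = 5229.07, Σv² = 3380.27, Σuv = 4136.99
nΣuv − ΣuΣv = 20684.95 − 20534.43 = 150.52
nΣu² − (Σu)² = 26145.35 − 25696.09 = 449.26; nΣv² − (Σv)² = 16901.35 − 16409.61 = 491.74
r = 150.52 / √(449.26 × 491.74) = 150.52 / 470.0203 ≈ 0.3202

0.3202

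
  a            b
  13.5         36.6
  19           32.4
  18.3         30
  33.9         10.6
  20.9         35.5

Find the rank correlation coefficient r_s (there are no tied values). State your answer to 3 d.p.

-0.600

Rank a: 1, 3, 2, 5, 4
Rank b: 5, 3, 2, 1, 4
d = rank(a) − rank(b): -4, 0, 0, 4, 0; Σd² = 32
ρ = 1 − 6Σd² / [n(n²−1)] = 1 − 6×32 / (5×24) = 1 − 192/120 ≈ -0.600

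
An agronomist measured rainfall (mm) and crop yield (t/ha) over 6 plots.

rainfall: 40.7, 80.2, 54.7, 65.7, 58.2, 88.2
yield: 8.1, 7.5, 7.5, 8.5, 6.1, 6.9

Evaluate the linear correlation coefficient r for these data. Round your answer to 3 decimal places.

n = 6, Σx = 387.7, Σy = 44.6, Σx² = 26563.59, Σy² = 335.18, Σxy = 2863.47
nΣxy − ΣxΣy = 17180.82 − 17291.42 = -110.6
nΣx² − (Σx)² = 159381.54 − 150311.29 = 9070.25; nΣy² − (Σy)² = 2011.08 − 1989.16 = 21.92
r = -110.6 / √(9070.25 × 21.92) = -110.6 / 445.8922 ≈ -0.248

-0.248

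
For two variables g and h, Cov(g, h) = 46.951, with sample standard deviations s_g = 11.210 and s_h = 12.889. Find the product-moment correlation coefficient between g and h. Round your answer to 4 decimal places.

r = Cov(g,h) / (s_g · s_h) = 46.951 / (11.210 × 12.889)
  = 46.951 / 144.4857 ≈ 0.3250

0.3250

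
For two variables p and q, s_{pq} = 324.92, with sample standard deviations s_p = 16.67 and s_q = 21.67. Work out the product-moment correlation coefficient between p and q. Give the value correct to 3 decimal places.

0.899

r = Cov(p,q) / (s_p · s_q) = 324.92 / (16.67 × 21.67)
  = 324.92 / 361.2389 ≈ 0.899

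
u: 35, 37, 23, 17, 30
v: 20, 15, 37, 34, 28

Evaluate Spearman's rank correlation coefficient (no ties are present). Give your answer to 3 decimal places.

Rank u: 4, 5, 2, 1, 3
Rank v: 2, 1, 5, 4, 3
d = rank(u) − rank(v): 2, 4, -3, -3, 0; Σd² = 38
ρ = 1 − 6Σd² / [n(n²−1)] = 1 − 6×38 / (5×24) = 1 − 228/120 ≈ -0.900

-0.900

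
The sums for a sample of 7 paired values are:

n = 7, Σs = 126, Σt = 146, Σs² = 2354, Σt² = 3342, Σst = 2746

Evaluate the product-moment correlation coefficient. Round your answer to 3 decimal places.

r = (nΣst − ΣsΣt) / √[(nΣs² − (Σs)²)(nΣt² − (Σt)²)]
Numerator: 7×2746 − 126×146 = 826
Denominator: √[(16478 − 15876)(23394 − 21316)] = √[602 × 2078] = 1118.4614
r = 826 / 1118.4614 ≈ 0.739

0.739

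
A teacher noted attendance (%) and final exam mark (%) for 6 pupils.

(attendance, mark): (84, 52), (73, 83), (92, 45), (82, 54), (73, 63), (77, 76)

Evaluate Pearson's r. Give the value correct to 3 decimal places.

-0.839

n = 6, Σx = 481, Σy = 373, Σx² = 38831, Σy² = 24279, Σxy = 29446
nΣxy − ΣxΣy = 176676 − 179413 = -2737
nΣx² − (Σx)² = 232986 − 231361 = 1625; nΣy² − (Σy)² = 145674 − 139129 = 6545
r = -2737 / √(1625 × 6545) = -2737 / 3261.2306 ≈ -0.839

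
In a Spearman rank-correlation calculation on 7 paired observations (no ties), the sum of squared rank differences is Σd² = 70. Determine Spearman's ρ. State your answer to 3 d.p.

-0.250

ρ = 1 − 6Σd² / [n(n²−1)] = 1 − 6×70 / (7×48)
  = 1 − 420/336 = 1 − 1.2500 ≈ -0.250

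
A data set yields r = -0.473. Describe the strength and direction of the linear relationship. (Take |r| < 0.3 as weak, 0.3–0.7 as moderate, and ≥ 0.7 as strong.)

r = -0.473 < 0 so the relationship is negative.
|r| = 0.473, which falls in the moderate range.

moderate negative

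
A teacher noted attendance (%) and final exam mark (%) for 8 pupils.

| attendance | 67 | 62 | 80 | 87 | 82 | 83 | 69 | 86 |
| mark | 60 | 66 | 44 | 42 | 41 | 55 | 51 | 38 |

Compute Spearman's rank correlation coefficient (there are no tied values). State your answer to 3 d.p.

-0.762

Rank attendance: 2, 1, 4, 8, 5, 6, 3, 7
Rank mark: 7, 8, 4, 3, 2, 6, 5, 1
d = rank(attendance) − rank(mark): -5, -7, 0, 5, 3, 0, -2, 6; Σd² = 148
ρ = 1 − 6Σd² / [n(n²−1)] = 1 − 6×148 / (8×63) = 1 − 888/504 ≈ -0.762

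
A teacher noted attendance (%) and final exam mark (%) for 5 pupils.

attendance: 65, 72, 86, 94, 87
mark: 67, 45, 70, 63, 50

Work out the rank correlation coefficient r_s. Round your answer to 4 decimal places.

Rank attendance: 1, 2, 3, 5, 4
Rank mark: 4, 1, 5, 3, 2
d = rank(attendance) − rank(mark): -3, 1, -2, 2, 2; Σd² = 22
ρ = 1 − 6Σd² / [n(n²−1)] = 1 − 6×22 / (5×24) = 1 − 132/120 ≈ -0.1000

-0.1000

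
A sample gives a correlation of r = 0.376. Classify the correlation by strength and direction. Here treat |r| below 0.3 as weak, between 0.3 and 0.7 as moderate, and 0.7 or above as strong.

moderate positive

r = 0.376 > 0 so the relationship is positive.
|r| = 0.376, which falls in the moderate range.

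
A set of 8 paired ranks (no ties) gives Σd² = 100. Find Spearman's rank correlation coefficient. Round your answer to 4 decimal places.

ρ = 1 − 6Σd² / [n(n²−1)] = 1 − 6×100 / (8×63)
  = 1 − 600/504 = 1 − 1.19048 ≈ -0.1905

-0.1905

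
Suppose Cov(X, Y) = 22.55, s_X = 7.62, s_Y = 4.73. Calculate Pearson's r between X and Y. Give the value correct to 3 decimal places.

0.626

r = Cov(X,Y) / (s_X · s_Y) = 22.55 / (7.62 × 4.73)
  = 22.55 / 36.0426 ≈ 0.626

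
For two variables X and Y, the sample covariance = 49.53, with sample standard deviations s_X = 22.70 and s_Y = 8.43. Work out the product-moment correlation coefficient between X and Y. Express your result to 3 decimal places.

0.259

r = Cov(X,Y) / (s_X · s_Y) = 49.53 / (22.70 × 8.43)
  = 49.53 / 191.3610 ≈ 0.259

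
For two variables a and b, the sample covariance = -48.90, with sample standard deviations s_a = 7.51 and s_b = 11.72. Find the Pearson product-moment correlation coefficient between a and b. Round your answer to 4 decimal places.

r = Cov(a,b) / (s_a · s_b) = -48.90 / (7.51 × 11.72)
  = -48.90 / 88.0172 ≈ -0.5556

-0.5556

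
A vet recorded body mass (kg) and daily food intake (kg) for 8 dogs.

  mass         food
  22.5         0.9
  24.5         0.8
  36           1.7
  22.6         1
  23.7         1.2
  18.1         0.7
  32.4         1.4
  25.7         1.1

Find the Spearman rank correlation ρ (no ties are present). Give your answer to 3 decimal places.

Rank mass: 2, 5, 8, 3, 4, 1, 7, 6
Rank food: 3, 2, 8, 4, 6, 1, 7, 5
d = rank(mass) − rank(food): -1, 3, 0, -1, -2, 0, 0, 1; Σd² = 16
ρ = 1 − 6Σd² / [n(n²−1)] = 1 − 6×16 / (8×63) = 1 − 96/504 ≈ 0.810

0.810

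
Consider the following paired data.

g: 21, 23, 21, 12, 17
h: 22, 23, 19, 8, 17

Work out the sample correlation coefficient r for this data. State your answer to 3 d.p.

0.972

n = 5, Σg = 94, Σh = 89, Σg² = 1844, Σh² = 1727, Σgh = 1775
nΣgh − ΣgΣh = 8875 − 8366 = 509
nΣg² − (Σg)² = 9220 − 8836 = 384; nΣh² − (Σh)² = 8635 − 7921 = 714
r = 509 / √(384 × 714) = 509 / 523.6182 ≈ 0.972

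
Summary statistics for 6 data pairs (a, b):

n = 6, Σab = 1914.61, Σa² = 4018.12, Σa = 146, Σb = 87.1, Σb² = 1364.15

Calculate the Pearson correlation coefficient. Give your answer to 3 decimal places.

-0.951

r = (nΣab − ΣaΣb) / √[(nΣa² − (Σa)²)(nΣb² − (Σb)²)]
Numerator: 6×1914.61 − 146×87.1 = -1228.94
Denominator: √[(24108.72 − 21316)(8184.9 − 7586.41)] = √[2792.72 × 598.49] = 1292.8322
r = -1228.94 / 1292.8322 ≈ -0.951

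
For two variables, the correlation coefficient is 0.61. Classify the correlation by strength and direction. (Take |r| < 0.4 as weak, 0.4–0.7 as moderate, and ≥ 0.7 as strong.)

r = 0.61 > 0 so the relationship is positive.
|r| = 0.61, which falls in the moderate range.

moderate positive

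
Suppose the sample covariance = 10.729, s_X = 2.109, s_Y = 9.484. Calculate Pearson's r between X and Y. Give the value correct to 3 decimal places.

r = Cov(X,Y) / (s_X · s_Y) = 10.729 / (2.109 × 9.484)
  = 10.729 / 20.0018 ≈ 0.536

0.536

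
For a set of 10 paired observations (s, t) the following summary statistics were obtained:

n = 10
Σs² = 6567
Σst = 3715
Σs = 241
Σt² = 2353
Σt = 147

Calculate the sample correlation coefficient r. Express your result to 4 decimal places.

0.4513

r = (nΣst − ΣsΣt) / √[(nΣs² − (Σs)²)(nΣt² − (Σt)²)]
Numerator: 10×3715 − 241×147 = 1723
Denominator: √[(65670 − 58081)(23530 − 21609)] = √[7589 × 1921] = 3818.1761
r = 1723 / 3818.1761 ≈ 0.4513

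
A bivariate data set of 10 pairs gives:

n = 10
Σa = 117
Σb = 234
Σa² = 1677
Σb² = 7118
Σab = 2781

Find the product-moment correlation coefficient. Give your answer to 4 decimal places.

0.0607

r = (nΣab − ΣaΣb) / √[(nΣa² − (Σa)²)(nΣb² − (Σb)²)]
Numerator: 10×2781 − 117×234 = 432
Denominator: √[(16770 − 13689)(71180 − 54756)] = √[3081 × 16424] = 7113.5325
r = 432 / 7113.5325 ≈ 0.0607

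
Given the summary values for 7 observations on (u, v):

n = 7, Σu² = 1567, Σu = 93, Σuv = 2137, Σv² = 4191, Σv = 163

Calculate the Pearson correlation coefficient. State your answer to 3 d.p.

-0.079

r = (nΣuv − ΣuΣv) / √[(nΣu² − (Σu)²)(nΣv² − (Σv)²)]
Numerator: 7×2137 − 93×163 = -200
Denominator: √[(10969 − 8649)(29337 − 26569)] = √[2320 × 2768] = 2534.1192
r = -200 / 2534.1192 ≈ -0.079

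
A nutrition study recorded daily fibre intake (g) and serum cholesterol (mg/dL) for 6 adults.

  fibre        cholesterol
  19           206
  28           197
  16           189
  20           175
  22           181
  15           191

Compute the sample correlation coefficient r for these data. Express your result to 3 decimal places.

0.081

n = 6, Σx = 120, Σy = 1139, Σx² = 2510, Σy² = 216833, Σxy = 22801
nΣxy − ΣxΣy = 136806 − 136680 = 126
nΣx² − (Σx)² = 15060 − 14400 = 660; nΣy² − (Σy)² = 1300998 − 1297321 = 3677
r = 126 / √(660 × 3677) = 126 / 1557.8254 ≈ 0.081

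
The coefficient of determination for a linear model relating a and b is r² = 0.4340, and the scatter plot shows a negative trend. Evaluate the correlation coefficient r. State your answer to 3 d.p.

-0.659

|r| = √0.4340 = 0.659
The association is negative, so r = −0.659.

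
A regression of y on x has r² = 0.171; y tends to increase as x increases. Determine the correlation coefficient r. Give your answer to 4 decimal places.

|r| = √0.171 = 0.4135
The association is positive, so r = 0.4135.

0.4135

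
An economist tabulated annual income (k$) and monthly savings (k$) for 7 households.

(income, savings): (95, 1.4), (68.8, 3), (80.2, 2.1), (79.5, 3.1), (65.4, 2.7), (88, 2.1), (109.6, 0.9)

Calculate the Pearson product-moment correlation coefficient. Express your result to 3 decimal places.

-0.897

n = 7, Σx = 586.5, Σy = 15.3, Σx² = 50544.05, Σy² = 37.49, Σxy = 1214.29
nΣxy − ΣxΣy = 8500.03 − 8973.45 = -473.42
nΣx² − (Σx)² = 353808.35 − 343982.25 = 9826.1; nΣy² − (Σy)² = 262.43 − 234.09 = 28.34
r = -473.42 / √(9826.1 × 28.34) = -473.42 / 527.7042 ≈ -0.897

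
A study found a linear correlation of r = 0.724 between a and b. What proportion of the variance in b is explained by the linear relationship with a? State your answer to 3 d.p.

r² = (0.724)² = 0.524

0.524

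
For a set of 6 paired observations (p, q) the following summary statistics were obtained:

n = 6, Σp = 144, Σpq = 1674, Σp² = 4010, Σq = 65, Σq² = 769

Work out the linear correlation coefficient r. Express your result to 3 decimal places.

0.602

r = (nΣpq − ΣpΣq) / √[(nΣp² − (Σp)²)(nΣq² − (Σq)²)]
Numerator: 6×1674 − 144×65 = 684
Denominator: √[(24060 − 20736)(4614 − 4225)] = √[3324 × 389] = 1137.1174
r = 684 / 1137.1174 ≈ 0.602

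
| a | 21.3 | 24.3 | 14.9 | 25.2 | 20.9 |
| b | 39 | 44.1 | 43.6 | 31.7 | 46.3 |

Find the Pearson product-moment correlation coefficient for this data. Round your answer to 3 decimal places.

n = 5, Σa = 106.6, Σb = 204.7, Σa² = 2338.04, Σb² = 8515.35, Σab = 4318.48
nΣab − ΣaΣb = 21592.4 − 21821.02 = -228.62
nΣa² − (Σa)² = 11690.2 − 11363.56 = 326.64; nΣb² − (Σb)² = 42576.75 − 41902.09 = 674.66
r = -228.62 / √(326.64 × 674.66) = -228.62 / 469.4368 ≈ -0.487

-0.487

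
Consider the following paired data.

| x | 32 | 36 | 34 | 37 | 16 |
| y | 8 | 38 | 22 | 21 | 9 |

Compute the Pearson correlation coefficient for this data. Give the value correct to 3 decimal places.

0.609

n = 5, Σx = 155, Σy = 98, Σx² = 5101, Σy² = 2514, Σxy = 3293
nΣxy − ΣxΣy = 16465 − 15190 = 1275
nΣx² − (Σx)² = 25505 − 24025 = 1480; nΣy² − (Σy)² = 12570 − 9604 = 2966
r = 1275 / √(1480 × 2966) = 1275 / 2095.1563 ≈ 0.609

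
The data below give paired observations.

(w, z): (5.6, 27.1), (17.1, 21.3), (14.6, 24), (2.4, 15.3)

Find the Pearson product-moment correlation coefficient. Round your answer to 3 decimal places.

0.309

n = 4, Σw = 39.7, Σz = 87.7, Σw² = 542.69, Σz² = 1998.19, Σwz = 903.11
nΣwz − ΣwΣz = 3612.44 − 3481.69 = 130.75
nΣw² − (Σw)² = 2170.76 − 1576.09 = 594.67; nΣz² − (Σz)² = 7992.76 − 7691.29 = 301.47
r = 130.75 / √(594.67 × 301.47) = 130.75 / 423.4090 ≈ 0.309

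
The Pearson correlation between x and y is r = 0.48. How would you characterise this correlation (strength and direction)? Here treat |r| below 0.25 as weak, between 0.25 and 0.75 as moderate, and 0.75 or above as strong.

r = 0.48 > 0 so the relationship is positive.
|r| = 0.48, which falls in the moderate range.

moderate positive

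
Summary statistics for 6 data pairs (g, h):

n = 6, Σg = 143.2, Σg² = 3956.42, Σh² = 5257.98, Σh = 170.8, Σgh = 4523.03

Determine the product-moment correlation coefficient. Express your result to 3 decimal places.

0.967

r = (nΣgh − ΣgΣh) / √[(nΣg² − (Σg)²)(nΣh² − (Σh)²)]
Numerator: 6×4523.03 − 143.2×170.8 = 2679.62
Denominator: √[(23738.52 − 20506.24)(31547.88 − 29172.64)] = √[3232.28 × 2375.24] = 2770.8195
r = 2679.62 / 2770.8195 ≈ 0.967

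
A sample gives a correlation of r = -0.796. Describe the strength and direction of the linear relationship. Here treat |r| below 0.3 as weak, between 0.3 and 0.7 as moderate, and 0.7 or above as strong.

strong negative

r = -0.796 < 0 so the relationship is negative.
|r| = 0.796, which falls in the strong range.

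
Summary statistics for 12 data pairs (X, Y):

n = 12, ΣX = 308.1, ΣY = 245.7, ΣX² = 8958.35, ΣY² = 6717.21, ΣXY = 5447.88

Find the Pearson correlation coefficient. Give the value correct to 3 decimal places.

r = (nΣXY − ΣXΣY) / √[(nΣX² − (ΣX)²)(nΣY² − (ΣY)²)]
Numerator: 12×5447.88 − 308.1×245.7 = -10325.61
Denominator: √[(107500.2 − 94925.61)(80606.52 − 60368.49)] = √[12574.59 × 20238.03] = 15952.5838
r = -10325.61 / 15952.5838 ≈ -0.647

-0.647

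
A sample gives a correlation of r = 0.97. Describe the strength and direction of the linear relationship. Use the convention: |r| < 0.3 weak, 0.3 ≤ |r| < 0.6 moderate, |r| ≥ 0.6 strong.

strong positive

r = 0.97 > 0 so the relationship is positive.
|r| = 0.97, which falls in the strong range.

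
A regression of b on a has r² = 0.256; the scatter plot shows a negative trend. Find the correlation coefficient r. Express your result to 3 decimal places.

-0.506

|r| = √0.256 = 0.506
The association is negative, so r = −0.506.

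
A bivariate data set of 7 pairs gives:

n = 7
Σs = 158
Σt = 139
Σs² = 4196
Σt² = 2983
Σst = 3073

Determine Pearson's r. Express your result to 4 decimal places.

r = (nΣst − ΣsΣt) / √[(nΣs² − (Σs)²)(nΣt² − (Σt)²)]
Numerator: 7×3073 − 158×139 = -451
Denominator: √[(29372 − 24964)(20881 − 19321)] = √[4408 × 1560] = 2622.3043
r = -451 / 2622.3043 ≈ -0.1720

-0.1720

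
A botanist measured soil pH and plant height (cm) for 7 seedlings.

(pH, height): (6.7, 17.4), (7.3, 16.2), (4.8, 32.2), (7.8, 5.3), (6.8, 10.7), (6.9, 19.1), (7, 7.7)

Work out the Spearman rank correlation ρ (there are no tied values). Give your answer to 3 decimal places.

Rank pH: 2, 6, 1, 7, 3, 4, 5
Rank height: 5, 4, 7, 1, 3, 6, 2
d = rank(pH) − rank(height): -3, 2, -6, 6, 0, -2, 3; Σd² = 98
ρ = 1 − 6Σd² / [n(n²−1)] = 1 − 6×98 / (7×48) = 1 − 588/336 ≈ -0.750

-0.750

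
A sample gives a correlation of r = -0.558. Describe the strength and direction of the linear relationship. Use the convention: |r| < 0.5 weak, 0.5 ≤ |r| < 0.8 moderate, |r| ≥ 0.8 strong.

moderate negative

r = -0.558 < 0 so the relationship is negative.
|r| = 0.558, which falls in the moderate range.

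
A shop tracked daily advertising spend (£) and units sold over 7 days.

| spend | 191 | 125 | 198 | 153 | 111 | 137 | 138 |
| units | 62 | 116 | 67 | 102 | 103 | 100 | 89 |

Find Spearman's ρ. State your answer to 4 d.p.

-0.8214

Rank spend: 6, 2, 7, 5, 1, 3, 4
Rank units: 1, 7, 2, 5, 6, 4, 3
d = rank(spend) − rank(units): 5, -5, 5, 0, -5, -1, 1; Σd² = 102
ρ = 1 − 6Σd² / [n(n²−1)] = 1 − 6×102 / (7×48) = 1 − 612/336 ≈ -0.8214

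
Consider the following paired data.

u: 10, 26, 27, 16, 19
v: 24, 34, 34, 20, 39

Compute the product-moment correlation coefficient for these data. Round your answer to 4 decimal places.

0.6409

n = 5, Σu = 98, Σv = 151, Σu² = 2122, Σv² = 4809, Σuv = 3103
nΣuv − ΣuΣv = 15515 − 14798 = 717
nΣu² − (Σu)² = 10610 − 9604 = 1006; nΣv² − (Σv)² = 24045 − 22801 = 1244
r = 717 / √(1006 × 1244) = 717 / 1118.6885 ≈ 0.6409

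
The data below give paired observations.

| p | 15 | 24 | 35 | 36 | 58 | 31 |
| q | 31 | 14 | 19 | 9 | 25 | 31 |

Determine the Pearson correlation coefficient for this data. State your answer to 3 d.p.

n = 6, Σp = 199, Σq = 129, Σp² = 7647, Σq² = 3185, Σpq = 4201
nΣpq − ΣpΣq = 25206 − 25671 = -465
nΣp² − (Σp)² = 45882 − 39601 = 6281; nΣq² − (Σq)² = 19110 − 16641 = 2469
r = -465 / √(6281 × 2469) = -465 / 3937.9930 ≈ -0.118

-0.118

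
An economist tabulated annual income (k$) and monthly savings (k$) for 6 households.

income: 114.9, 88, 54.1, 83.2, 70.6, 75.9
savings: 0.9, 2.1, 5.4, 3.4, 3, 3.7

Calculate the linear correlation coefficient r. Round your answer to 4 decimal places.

-0.9370

n = 6, Σx = 486.7, Σy = 18.5, Σx² = 41540.23, Σy² = 68.63, Σxy = 1355.86
nΣxy − ΣxΣy = 8135.16 − 9003.95 = -868.79
nΣx² − (Σx)² = 249241.38 − 236876.89 = 12364.49; nΣy² − (Σy)² = 411.78 − 342.25 = 69.53
r = -868.79 / √(12364.49 × 69.53) = -868.79 / 927.2017 ≈ -0.9370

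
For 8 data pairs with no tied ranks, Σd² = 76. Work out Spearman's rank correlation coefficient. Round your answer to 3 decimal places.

0.095

ρ = 1 − 6Σd² / [n(n²−1)] = 1 − 6×76 / (8×63)
  = 1 − 456/504 = 1 − 0.9048 ≈ 0.095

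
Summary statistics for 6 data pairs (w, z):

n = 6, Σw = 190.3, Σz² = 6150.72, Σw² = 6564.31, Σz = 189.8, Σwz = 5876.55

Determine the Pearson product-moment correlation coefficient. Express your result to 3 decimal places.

r = (nΣwz − ΣwΣz) / √[(nΣw² − (Σw)²)(nΣz² − (Σz)²)]
Numerator: 6×5876.55 − 190.3×189.8 = -859.64
Denominator: √[(39385.86 − 36214.09)(36904.32 − 36024.04)] = √[3171.77 × 880.28] = 1670.9416
r = -859.64 / 1670.9416 ≈ -0.514

-0.514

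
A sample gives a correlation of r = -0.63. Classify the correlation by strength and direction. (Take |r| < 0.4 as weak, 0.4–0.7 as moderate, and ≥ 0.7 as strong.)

r = -0.63 < 0 so the relationship is negative.
|r| = 0.63, which falls in the moderate range.

moderate negative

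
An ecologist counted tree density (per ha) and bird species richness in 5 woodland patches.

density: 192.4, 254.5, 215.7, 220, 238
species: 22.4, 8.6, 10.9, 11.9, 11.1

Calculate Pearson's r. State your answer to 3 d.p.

n = 5, Σx = 1120.6, Σy = 64.9, Σx² = 253358.5, Σy² = 959.35, Σxy = 14109.39
nΣxy − ΣxΣy = 70546.95 − 72726.94 = -2179.99
nΣx² − (Σx)² = 1266792.5 − 1255744.36 = 11048.14; nΣy² − (Σy)² = 4796.75 − 4212.01 = 584.74
r = -2179.99 / √(11048.14 × 584.74) = -2179.99 / 2541.7099 ≈ -0.858

-0.858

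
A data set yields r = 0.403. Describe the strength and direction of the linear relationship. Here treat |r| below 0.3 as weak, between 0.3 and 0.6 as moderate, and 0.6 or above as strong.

moderate positive

r = 0.403 > 0 so the relationship is positive.
|r| = 0.403, which falls in the moderate range.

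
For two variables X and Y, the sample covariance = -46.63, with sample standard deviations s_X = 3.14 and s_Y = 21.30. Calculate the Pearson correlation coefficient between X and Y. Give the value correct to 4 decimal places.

-0.6972

r = Cov(X,Y) / (s_X · s_Y) = -46.63 / (3.14 × 21.30)
  = -46.63 / 66.8820 ≈ -0.6972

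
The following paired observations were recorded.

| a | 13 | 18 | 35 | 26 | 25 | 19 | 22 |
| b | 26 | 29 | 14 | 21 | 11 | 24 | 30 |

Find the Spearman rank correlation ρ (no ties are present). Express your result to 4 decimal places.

-0.6429

Rank a: 1, 2, 7, 6, 5, 3, 4
Rank b: 5, 6, 2, 3, 1, 4, 7
d = rank(a) − rank(b): -4, -4, 5, 3, 4, -1, -3; Σd² = 92
ρ = 1 − 6Σd² / [n(n²−1)] = 1 − 6×92 / (7×48) = 1 − 552/336 ≈ -0.6429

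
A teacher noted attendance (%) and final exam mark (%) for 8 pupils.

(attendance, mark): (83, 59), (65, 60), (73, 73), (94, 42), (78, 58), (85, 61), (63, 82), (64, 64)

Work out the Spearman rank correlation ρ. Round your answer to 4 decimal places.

-0.7381

Rank attendance: 6, 3, 4, 8, 5, 7, 1, 2
Rank mark: 3, 4, 7, 1, 2, 5, 8, 6
d = rank(attendance) − rank(mark): 3, -1, -3, 7, 3, 2, -7, -4; Σd² = 146
ρ = 1 − 6Σd² / [n(n²−1)] = 1 − 6×146 / (8×63) = 1 − 876/504 ≈ -0.7381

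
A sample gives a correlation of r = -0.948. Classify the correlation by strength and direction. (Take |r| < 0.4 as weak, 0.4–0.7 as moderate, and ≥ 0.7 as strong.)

strong negative

r = -0.948 < 0 so the relationship is negative.
|r| = 0.948, which falls in the strong range.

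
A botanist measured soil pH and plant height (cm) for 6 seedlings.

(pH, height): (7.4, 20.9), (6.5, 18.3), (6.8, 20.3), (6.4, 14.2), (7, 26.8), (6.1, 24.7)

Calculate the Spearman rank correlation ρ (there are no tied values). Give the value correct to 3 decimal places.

0.314

Rank pH: 6, 3, 4, 2, 5, 1
Rank height: 4, 2, 3, 1, 6, 5
d = rank(pH) − rank(height): 2, 1, 1, 1, -1, -4; Σd² = 24
ρ = 1 − 6Σd² / [n(n²−1)] = 1 − 6×24 / (6×35) = 1 − 144/210 ≈ 0.314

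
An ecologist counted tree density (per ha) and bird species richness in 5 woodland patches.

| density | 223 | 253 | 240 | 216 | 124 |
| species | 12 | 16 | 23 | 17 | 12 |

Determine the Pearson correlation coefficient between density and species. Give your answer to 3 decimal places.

0.552

n = 5, Σx = 1056, Σy = 80, Σx² = 233370, Σy² = 1362, Σxy = 17404
nΣxy − ΣxΣy = 87020 − 84480 = 2540
nΣx² − (Σx)² = 1166850 − 1115136 = 51714; nΣy² − (Σy)² = 6810 − 6400 = 410
r = 2540 / √(51714 × 410) = 2540 / 4604.6433 ≈ 0.552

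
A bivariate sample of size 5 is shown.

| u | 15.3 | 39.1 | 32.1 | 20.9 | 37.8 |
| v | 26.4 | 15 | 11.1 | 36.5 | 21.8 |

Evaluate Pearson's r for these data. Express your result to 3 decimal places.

n = 5, Σu = 145.2, Σv = 110.8, Σu² = 4658.96, Σv² = 2852.66, Σuv = 2933.62
nΣuv − ΣuΣv = 14668.1 − 16088.16 = -1420.06
nΣu² − (Σu)² = 23294.8 − 21083.04 = 2211.76; nΣv² − (Σv)² = 14263.3 − 12276.64 = 1986.66
r = -1420.06 / √(2211.76 × 1986.66) = -1420.06 / 2096.1906 ≈ -0.677

-0.677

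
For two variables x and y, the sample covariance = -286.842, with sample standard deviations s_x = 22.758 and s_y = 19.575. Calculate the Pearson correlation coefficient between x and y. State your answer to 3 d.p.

-0.644

r = Cov(x,y) / (s_x · s_y) = -286.842 / (22.758 × 19.575)
  = -286.842 / 445.4878 ≈ -0.644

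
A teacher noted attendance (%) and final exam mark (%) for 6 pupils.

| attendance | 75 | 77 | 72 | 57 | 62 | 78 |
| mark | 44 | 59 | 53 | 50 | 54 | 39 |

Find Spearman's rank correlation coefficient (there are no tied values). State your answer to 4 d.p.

Rank attendance: 4, 5, 3, 1, 2, 6
Rank mark: 2, 6, 4, 3, 5, 1
d = rank(attendance) − rank(mark): 2, -1, -1, -2, -3, 5; Σd² = 44
ρ = 1 − 6Σd² / [n(n²−1)] = 1 − 6×44 / (6×35) = 1 − 264/210 ≈ -0.2571

-0.2571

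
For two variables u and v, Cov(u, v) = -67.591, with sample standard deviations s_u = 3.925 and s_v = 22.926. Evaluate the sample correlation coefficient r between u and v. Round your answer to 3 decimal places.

r = Cov(u,v) / (s_u · s_v) = -67.591 / (3.925 × 22.926)
  = -67.591 / 89.9845 ≈ -0.751

-0.751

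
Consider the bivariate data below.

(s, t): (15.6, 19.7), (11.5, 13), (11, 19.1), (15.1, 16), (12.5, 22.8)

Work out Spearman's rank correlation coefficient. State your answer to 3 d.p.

Rank s: 5, 2, 1, 4, 3
Rank t: 4, 1, 3, 2, 5
d = rank(s) − rank(t): 1, 1, -2, 2, -2; Σd² = 14
ρ = 1 − 6Σd² / [n(n²−1)] = 1 − 6×14 / (5×24) = 1 − 84/120 ≈ 0.300

0.300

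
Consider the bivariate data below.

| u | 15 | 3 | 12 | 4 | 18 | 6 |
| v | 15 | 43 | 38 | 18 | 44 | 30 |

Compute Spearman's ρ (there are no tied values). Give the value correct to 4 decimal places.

Rank u: 5, 1, 4, 2, 6, 3
Rank v: 1, 5, 4, 2, 6, 3
d = rank(u) − rank(v): 4, -4, 0, 0, 0, 0; Σd² = 32
ρ = 1 − 6Σd² / [n(n²−1)] = 1 − 6×32 / (6×35) = 1 − 192/210 ≈ 0.0857

0.0857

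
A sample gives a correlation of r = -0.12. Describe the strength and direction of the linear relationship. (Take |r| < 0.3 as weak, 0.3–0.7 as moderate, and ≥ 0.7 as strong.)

weak negative

r = -0.12 < 0 so the relationship is negative.
|r| = 0.12, which falls in the weak range.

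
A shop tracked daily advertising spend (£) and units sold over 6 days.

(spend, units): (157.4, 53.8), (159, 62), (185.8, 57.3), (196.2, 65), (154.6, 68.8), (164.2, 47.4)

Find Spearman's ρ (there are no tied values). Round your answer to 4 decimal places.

-0.1429

Rank spend: 2, 3, 5, 6, 1, 4
Rank units: 2, 4, 3, 5, 6, 1
d = rank(spend) − rank(units): 0, -1, 2, 1, -5, 3; Σd² = 40
ρ = 1 − 6Σd² / [n(n²−1)] = 1 − 6×40 / (6×35) = 1 − 240/210 ≈ -0.1429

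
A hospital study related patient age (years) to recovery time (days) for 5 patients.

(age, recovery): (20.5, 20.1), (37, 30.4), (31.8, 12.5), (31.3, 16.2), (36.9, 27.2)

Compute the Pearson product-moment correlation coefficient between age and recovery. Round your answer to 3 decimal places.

0.466

n = 5, Σx = 157.5, Σy = 106.4, Σx² = 5141.79, Σy² = 2486.7, Σxy = 3445.09
nΣxy − ΣxΣy = 17225.45 − 16758 = 467.45
nΣx² − (Σx)² = 25708.95 − 24806.25 = 902.7; nΣy² − (Σy)² = 12433.5 − 11320.96 = 1112.54
r = 467.45 / √(902.7 × 1112.54) = 467.45 / 1002.1426 ≈ 0.466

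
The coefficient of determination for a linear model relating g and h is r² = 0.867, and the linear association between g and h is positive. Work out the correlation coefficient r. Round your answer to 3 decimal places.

|r| = √0.867 = 0.931
The association is positive, so r = 0.931.

0.931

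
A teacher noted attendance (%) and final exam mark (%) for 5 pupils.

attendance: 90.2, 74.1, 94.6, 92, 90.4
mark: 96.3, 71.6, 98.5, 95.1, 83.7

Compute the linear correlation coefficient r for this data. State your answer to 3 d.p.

0.906

n = 5, Σx = 441.3, Σy = 445.2, Σx² = 39212.17, Σy² = 40152.2, Σxy = 39625.6
nΣxy − ΣxΣy = 198128 − 196466.76 = 1661.24
nΣx² − (Σx)² = 196060.85 − 194745.69 = 1315.16; nΣy² − (Σy)² = 200761 − 198203.04 = 2557.96
r = 1661.24 / √(1315.16 × 2557.96) = 1661.24 / 1834.1556 ≈ 0.906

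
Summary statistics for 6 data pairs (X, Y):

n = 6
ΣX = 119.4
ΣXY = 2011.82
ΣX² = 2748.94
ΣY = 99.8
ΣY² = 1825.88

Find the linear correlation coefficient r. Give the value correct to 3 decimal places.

r = (nΣXY − ΣXΣY) / √[(nΣX² − (ΣX)²)(nΣY² − (ΣY)²)]
Numerator: 6×2011.82 − 119.4×99.8 = 154.8
Denominator: √[(16493.64 − 14256.36)(10955.28 − 9960.04)] = √[2237.28 × 995.24] = 1492.1898
r = 154.8 / 1492.1898 ≈ 0.104

0.104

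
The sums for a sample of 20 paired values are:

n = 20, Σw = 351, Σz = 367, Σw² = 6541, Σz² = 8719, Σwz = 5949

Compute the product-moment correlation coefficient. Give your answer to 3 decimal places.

r = (nΣwz − ΣwΣz) / √[(nΣw² − (Σw)²)(nΣz² − (Σz)²)]
Numerator: 20×5949 − 351×367 = -9837
Denominator: √[(130820 − 123201)(174380 − 134689)] = √[7619 × 39691] = 17389.8168
r = -9837 / 17389.8168 ≈ -0.566

-0.566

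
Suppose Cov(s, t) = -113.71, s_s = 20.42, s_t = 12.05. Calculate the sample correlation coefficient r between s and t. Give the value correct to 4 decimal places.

r = Cov(s,t) / (s_s · s_t) = -113.71 / (20.42 × 12.05)
  = -113.71 / 246.0610 ≈ -0.4621

-0.4621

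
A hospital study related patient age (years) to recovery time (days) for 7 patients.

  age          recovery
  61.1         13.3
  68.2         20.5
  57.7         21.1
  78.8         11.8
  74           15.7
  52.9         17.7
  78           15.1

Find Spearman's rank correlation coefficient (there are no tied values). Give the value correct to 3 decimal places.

-0.643

Rank age: 3, 4, 2, 7, 5, 1, 6
Rank recovery: 2, 6, 7, 1, 4, 5, 3
d = rank(age) − rank(recovery): 1, -2, -5, 6, 1, -4, 3; Σd² = 92
ρ = 1 − 6Σd² / [n(n²−1)] = 1 − 6×92 / (7×48) = 1 − 552/336 ≈ -0.643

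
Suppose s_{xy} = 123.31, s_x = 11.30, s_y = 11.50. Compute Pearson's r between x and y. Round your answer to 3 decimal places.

r = Cov(x,y) / (s_x · s_y) = 123.31 / (11.30 × 11.50)
  = 123.31 / 129.9500 ≈ 0.949

0.949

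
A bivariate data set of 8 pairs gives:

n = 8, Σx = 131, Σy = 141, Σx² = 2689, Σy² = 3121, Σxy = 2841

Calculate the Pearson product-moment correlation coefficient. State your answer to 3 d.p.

r = (nΣxy − ΣxΣy) / √[(nΣx² − (Σx)²)(nΣy² − (Σy)²)]
Numerator: 8×2841 − 131×141 = 4257
Denominator: √[(21512 − 17161)(24968 − 19881)] = √[4351 × 5087] = 4704.6293
r = 4257 / 4704.6293 ≈ 0.905

0.905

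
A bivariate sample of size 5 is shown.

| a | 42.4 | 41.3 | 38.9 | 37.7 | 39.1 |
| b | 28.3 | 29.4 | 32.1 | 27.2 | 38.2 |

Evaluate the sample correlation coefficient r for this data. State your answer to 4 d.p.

-0.2221

n = 5, Σa = 199.4, Σb = 155.2, Σa² = 7966.76, Σb² = 4894.74, Σab = 6181.89
nΣab − ΣaΣb = 30909.45 − 30946.88 = -37.43
nΣa² − (Σa)² = 39833.8 − 39760.36 = 73.44; nΣb² − (Σb)² = 24473.7 − 24087.04 = 386.66
r = -37.43 / √(73.44 × 386.66) = -37.43 / 168.5120 ≈ -0.2221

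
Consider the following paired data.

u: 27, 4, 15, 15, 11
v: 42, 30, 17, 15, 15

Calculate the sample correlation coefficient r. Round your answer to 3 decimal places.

n = 5, Σu = 72, Σv = 119, Σu² = 1316, Σv² = 3403, Σuv = 1899
nΣuv − ΣuΣv = 9495 − 8568 = 927
nΣu² − (Σu)² = 6580 − 5184 = 1396; nΣv² − (Σv)² = 17015 − 14161 = 2854
r = 927 / √(1396 × 2854) = 927 / 1996.0421 ≈ 0.464

0.464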